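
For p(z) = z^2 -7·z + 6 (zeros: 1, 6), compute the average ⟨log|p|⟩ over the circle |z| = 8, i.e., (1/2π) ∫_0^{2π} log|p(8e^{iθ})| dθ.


Zeros: 1, 6; r = 8.
Inside |z| < r: 1, 6. Outside (|z| ≥ r): ∅.
p(0) = 6, so log|p(0)| = log(6) = 1.7918.
Apply Jensen: I(r) = log|p(0)| + Σ_k log(r/|z_k|), summed over zeros inside |z| < r.
  log(r/|z_k|) for z_k = 1: log(8/1) = 2.0794
  log(r/|z_k|) for z_k = 6: log(8/6) = 0.2877
Sum over inside zeros: 2.3671.
I(r) = log|p(0)| + (inside sum) = 1.7918 + 2.3671 = 4.1589.
Closed form (all zeros inside, monic): I(r) = n·log(r) = 2·log(8) = 4.1589. ✓

I(r) ≈ 4.1589.


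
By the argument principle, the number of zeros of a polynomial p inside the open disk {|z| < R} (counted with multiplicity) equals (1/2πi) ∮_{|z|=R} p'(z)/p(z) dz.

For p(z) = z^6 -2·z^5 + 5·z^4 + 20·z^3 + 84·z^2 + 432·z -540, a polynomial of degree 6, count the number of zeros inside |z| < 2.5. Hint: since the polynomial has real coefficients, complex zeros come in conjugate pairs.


The zeros of p are: -3, (-1 + 3i), (-1 - 3i), 1, (3 + 3i), (3 - 3i).
Their magnitudes are: 3, 3.162, 3.162, 1, 4.243, 4.243.
Zeros with |z| < R = 2.5: 1.
Count = 1.
By the argument principle, (1/2πi) ∮_{|z|=R} p'(z)/p(z) dz equals exactly this count.

Number of zeros inside |z| < 2.5: 1.


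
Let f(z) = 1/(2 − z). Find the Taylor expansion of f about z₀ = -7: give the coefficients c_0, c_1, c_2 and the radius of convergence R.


Let w = z − z₀, so z = z₀ + w.
Then 2 − z = 2 − (z₀ + w) = (2 − z₀) − w = 9 − w.
f(z) = 1/(9 − w) = (1/(9)) · 1/(1 − w/(9)) = Σ_{n≥0} w^n / (9)^(n+1).
So c_n = 1/(9)^(n+1):
  c_0 = 1/(9)^1 = 1/9.
  c_1 = 1/(9)^2 = 1/81.
  c_2 = 1/(9)^3 = 1/729.
The series is valid for |w/d| < 1, i.e. |z − z₀| < |d|.
Radius of convergence: R = |2 − z₀| = |9| = 9 (distance from z₀ to the singularity z = 2).

c_0 = 1/9, c_1 = 1/81, c_2 = 1/729; R = 9.


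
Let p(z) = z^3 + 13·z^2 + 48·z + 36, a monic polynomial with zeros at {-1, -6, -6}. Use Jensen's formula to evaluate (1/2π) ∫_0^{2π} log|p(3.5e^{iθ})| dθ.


Zeros: -6, -6, -1; r = 3.5.
Inside |z| < r: -1. Outside (|z| ≥ r): -6, -6.
p(0) = 36, so log|p(0)| = log(36) = 3.5835.
Apply Jensen: I(r) = log|p(0)| + Σ_k log(r/|z_k|), summed over zeros inside |z| < r.
  log(r/|z_k|) for z_k = -1: log(3.5/1) = 1.2528
  Outside zeros (-6, -6) contribute nothing to the Jensen sum.
Sum over inside zeros: 1.2528.
I(r) = log|p(0)| + (inside sum) = 3.5835 + 1.2528 = 4.8363.
Note: since some zeros are outside |z| ≤ r, the simplified n·log(r) form does NOT apply — only the inside zeros contribute.

I(r) ≈ 4.8363.


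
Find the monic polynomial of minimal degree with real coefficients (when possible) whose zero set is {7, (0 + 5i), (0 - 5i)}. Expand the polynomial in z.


The polynomial is p(z) = ∏_{α ∈ S} (z − α), where S = {7, (0 + 5i), (0 - 5i)}.
Expanding the product yields: p(z) = z^3 -7·z^2 + 25·z -175.
Note conjugate pairs combine to real quadratics: (z − (0+5i))(z − (0−5i)) = z² + 25.
The resulting polynomial has degree 3 and real coefficients as required.

p(z) = z^3 -7·z^2 + 25·z -175.


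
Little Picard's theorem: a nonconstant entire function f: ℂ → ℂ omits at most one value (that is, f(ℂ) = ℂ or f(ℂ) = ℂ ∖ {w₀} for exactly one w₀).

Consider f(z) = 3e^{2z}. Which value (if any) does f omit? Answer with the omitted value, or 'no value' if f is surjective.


Little Picard bounds the complement of f(ℂ) to at most one point.
e^{2z} is never zero on ℂ, so 3·e^{2z} takes every value in ℂ ∖ {0}. Adding 0 shifts the range to ℂ ∖ {0}. Thus f omits exactly the value 0.

Omitted value: 0.


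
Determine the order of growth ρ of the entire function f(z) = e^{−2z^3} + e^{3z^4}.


Each summand is entire of order 3 and 4 respectively (as in the single-exponential case). The order of a sum is at most the max of the orders, so ρ ≤ 4. For the lower bound: on |z|=r choose arg z so that 3z^4 is real positive; then |e^{3z^4}| = e^{3r^4} while |e^{-2z^3}| ≤ e^{2r^3} = o(e^{3r^4}). So |f| ≥ e^{3r^4}(1 − o(1)) and ρ ≥ 4. Hence ρ = max(3, 4) = 4.
Therefore ρ = 4.

Order ρ = 4.


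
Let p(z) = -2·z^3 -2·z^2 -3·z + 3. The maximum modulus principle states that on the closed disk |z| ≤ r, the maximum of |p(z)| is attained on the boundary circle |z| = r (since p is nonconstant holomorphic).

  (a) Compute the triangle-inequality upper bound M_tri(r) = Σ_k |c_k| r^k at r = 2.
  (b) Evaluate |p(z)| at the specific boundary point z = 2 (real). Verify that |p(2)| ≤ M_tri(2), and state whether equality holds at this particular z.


Coefficients: c_0 = 3, c_1 = -3, c_2 = -2, c_3 = -2. Radius r = 2.
Part (a). Triangle bound: M_tri(r) = Σ_k |c_k| r^k
  = |3|·2^0 + |-3|·2^1 + |-2|·2^2 + |-2|·2^3
  = 3 + 6 + 8 + 16 = 33.
This bounds M(r) := max_{|z|=r} |p(z)| from above; equality holds iff all terms c_k z^k can be made to align in phase at a single z on |z|=r.
Part (b). At z = 2 (real, on the circle |z| = r):
  p(2) = (3)·2^0 + (-3)·2^1 + (-2)·2^2 + (-2)·2^3 = -27.
  |p(2)| = 27.
Check: |p(2)| = 27 ≤ 33 = M_tri(2). ✓ Equality does not hold at z = 2 (the coefficients have mixed signs, so the terms do not all align in phase there).

M_tri(2) = 33; |p(2)| = 27; equality at z=2: no.


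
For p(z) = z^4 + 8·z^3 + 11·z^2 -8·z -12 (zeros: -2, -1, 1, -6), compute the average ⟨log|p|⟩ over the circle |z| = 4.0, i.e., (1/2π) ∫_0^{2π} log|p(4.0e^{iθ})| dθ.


Zeros: -6, -2, -1, 1; r = 4.0.
Inside |z| < r: -2, -1, 1. Outside (|z| ≥ r): -6.
p(0) = -12, so log|p(0)| = log(12) = 2.4849.
Apply Jensen: I(r) = log|p(0)| + Σ_k log(r/|z_k|), summed over zeros inside |z| < r.
  log(r/|z_k|) for z_k = -2: log(4.0/2) = 0.6931
  log(r/|z_k|) for z_k = -1: log(4.0/1) = 1.3863
  log(r/|z_k|) for z_k = 1: log(4.0/1) = 1.3863
  Outside zeros (-6) contribute nothing to the Jensen sum.
Sum over inside zeros: 3.4657.
I(r) = log|p(0)| + (inside sum) = 2.4849 + 3.4657 = 5.9506.
Note: since some zeros are outside |z| ≤ r, the simplified n·log(r) form does NOT apply — only the inside zeros contribute.

I(r) ≈ 5.9506.


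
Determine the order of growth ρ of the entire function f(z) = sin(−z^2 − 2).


Write sin(w) = (e^{iw} ± e^{−iw})/(2 or 2i), so |sin(w)| ≤ e^{|w|}. With w = −z^2 − 2, |w| ≤ 1r^2 + 2 on |z|=r, giving M(r) ≤ e^{1r^2 + 2} and ρ ≤ 2. For the lower bound, choose z on |z|=r with -1z^2 purely imaginary of modulus 1r^2; then |sin(−z^2 − 2)| grows like e^{1r^2}/2, so ρ ≥ 2. Hence ρ = 2.
Therefore ρ = 2.

Order ρ = 2.


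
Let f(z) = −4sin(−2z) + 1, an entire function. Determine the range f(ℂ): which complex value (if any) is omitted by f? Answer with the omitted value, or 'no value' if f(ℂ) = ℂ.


Little Picard bounds the complement of f(ℂ) to at most one point.
sin is entire and surjective onto ℂ: for every w ∈ ℂ, sin(ζ) = w has a solution ζ ∈ ℂ (e.g., via the complex inverse arcsin). With ζ = −2z this gives z = ζ/(-2). Then -4·sin(−2z) takes every value in -4·ℂ = ℂ, and adding 1 is a bijection of ℂ. So f is surjective and omits no value. (Note: only on the real line is sin bounded by [−1, 1].)

Omitted value: no value.


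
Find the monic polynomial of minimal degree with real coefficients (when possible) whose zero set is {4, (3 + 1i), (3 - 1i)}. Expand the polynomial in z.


The polynomial is p(z) = ∏_{α ∈ S} (z − α), where S = {4, (3 + 1i), (3 - 1i)}.
Expanding the product yields: p(z) = z^3 -10·z^2 + 34·z -40.
Note conjugate pairs combine to real quadratics: (z − (3+1i))(z − (3−1i)) = z² − 6z + 10.
The resulting polynomial has degree 3 and real coefficients as required.

p(z) = z^3 -10·z^2 + 34·z -40.


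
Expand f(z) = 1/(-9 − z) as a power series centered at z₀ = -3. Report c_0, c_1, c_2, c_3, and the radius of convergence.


Let w = z − z₀, so z = z₀ + w.
Then -9 − z = -9 − (z₀ + w) = (-9 − z₀) − w = -6 − w.
f(z) = 1/(-6 − w) = (1/(-6)) · 1/(1 − w/(-6)) = Σ_{n≥0} w^n / (-6)^(n+1).
So c_n = 1/(-6)^(n+1):
  c_0 = 1/(-6)^1 = -1/6.
  c_1 = 1/(-6)^2 = 1/36.
  c_2 = 1/(-6)^3 = -1/216.
  c_3 = 1/(-6)^4 = 1/1296.
The series is valid for |w/d| < 1, i.e. |z − z₀| < |d|.
Radius of convergence: R = |-9 − z₀| = |-6| = 6 (distance from z₀ to the singularity z = -9).

c_0 = -1/6, c_1 = 1/36, c_2 = -1/216, c_3 = 1/1296; R = 6.


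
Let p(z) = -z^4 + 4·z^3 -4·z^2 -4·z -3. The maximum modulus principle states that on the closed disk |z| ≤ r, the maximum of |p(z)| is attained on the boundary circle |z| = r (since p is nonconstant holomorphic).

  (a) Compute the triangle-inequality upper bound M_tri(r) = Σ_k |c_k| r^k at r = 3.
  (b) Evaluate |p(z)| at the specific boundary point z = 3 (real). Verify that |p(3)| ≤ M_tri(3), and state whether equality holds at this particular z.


Coefficients: c_0 = -3, c_1 = -4, c_2 = -4, c_3 = 4, c_4 = -1. Radius r = 3.
Part (a). Triangle bound: M_tri(r) = Σ_k |c_k| r^k
  = |-3|·3^0 + |-4|·3^1 + |-4|·3^2 + |4|·3^3 + |-1|·3^4
  = 3 + 12 + 36 + 108 + 81 = 240.
This bounds M(r) := max_{|z|=r} |p(z)| from above; equality holds iff all terms c_k z^k can be made to align in phase at a single z on |z|=r.
Part (b). At z = 3 (real, on the circle |z| = r):
  p(3) = (-3)·3^0 + (-4)·3^1 + (-4)·3^2 + (4)·3^3 + (-1)·3^4 = -24.
  |p(3)| = 24.
Check: |p(3)| = 24 ≤ 240 = M_tri(3). ✓ Equality does not hold at z = 3 (the coefficients have mixed signs, so the terms do not all align in phase there).

M_tri(3) = 240; |p(3)| = 24; equality at z=3: no.


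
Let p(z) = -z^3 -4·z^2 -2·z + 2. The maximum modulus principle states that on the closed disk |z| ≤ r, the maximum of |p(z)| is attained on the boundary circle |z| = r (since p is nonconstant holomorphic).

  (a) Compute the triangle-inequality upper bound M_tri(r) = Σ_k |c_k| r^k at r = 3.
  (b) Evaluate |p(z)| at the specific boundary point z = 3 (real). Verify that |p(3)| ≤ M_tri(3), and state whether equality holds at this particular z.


Coefficients: c_0 = 2, c_1 = -2, c_2 = -4, c_3 = -1. Radius r = 3.
Part (a). Triangle bound: M_tri(r) = Σ_k |c_k| r^k
  = |2|·3^0 + |-2|·3^1 + |-4|·3^2 + |-1|·3^3
  = 2 + 6 + 36 + 27 = 71.
This bounds M(r) := max_{|z|=r} |p(z)| from above; equality holds iff all terms c_k z^k can be made to align in phase at a single z on |z|=r.
Part (b). At z = 3 (real, on the circle |z| = r):
  p(3) = (2)·3^0 + (-2)·3^1 + (-4)·3^2 + (-1)·3^3 = -67.
  |p(3)| = 67.
Check: |p(3)| = 67 ≤ 71 = M_tri(3). ✓ Equality does not hold at z = 3 (the coefficients have mixed signs, so the terms do not all align in phase there).

M_tri(3) = 71; |p(3)| = 67; equality at z=3: no.


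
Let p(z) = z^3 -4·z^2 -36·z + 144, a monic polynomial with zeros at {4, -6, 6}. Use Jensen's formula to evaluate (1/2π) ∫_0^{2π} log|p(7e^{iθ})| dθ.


Zeros: -6, 4, 6; r = 7.
Inside |z| < r: -6, 4, 6. Outside (|z| ≥ r): ∅.
p(0) = 144, so log|p(0)| = log(144) = 4.9698.
Apply Jensen: I(r) = log|p(0)| + Σ_k log(r/|z_k|), summed over zeros inside |z| < r.
  log(r/|z_k|) for z_k = 4: log(7/4) = 0.5596
  log(r/|z_k|) for z_k = -6: log(7/6) = 0.1542
  log(r/|z_k|) for z_k = 6: log(7/6) = 0.1542
Sum over inside zeros: 0.8679.
I(r) = log|p(0)| + (inside sum) = 4.9698 + 0.8679 = 5.8377.
Closed form (all zeros inside, monic): I(r) = n·log(r) = 3·log(7) = 5.8377. ✓

I(r) ≈ 5.8377.


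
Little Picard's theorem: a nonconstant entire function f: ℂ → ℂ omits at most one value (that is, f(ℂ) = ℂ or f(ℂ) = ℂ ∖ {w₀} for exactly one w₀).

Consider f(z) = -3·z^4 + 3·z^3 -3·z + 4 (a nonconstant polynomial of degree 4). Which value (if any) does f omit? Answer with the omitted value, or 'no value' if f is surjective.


Little Picard bounds the complement of f(ℂ) to at most one point.
For every w ∈ ℂ, the equation p(z) − w = 0 is a nonconstant polynomial in z and hence has at least one root by the fundamental theorem of algebra. So p is surjective onto ℂ, omitting no value.

Omitted value: no value.


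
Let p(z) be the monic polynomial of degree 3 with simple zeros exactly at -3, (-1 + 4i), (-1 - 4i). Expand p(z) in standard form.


The polynomial is p(z) = ∏_{α ∈ S} (z − α), where S = {-3, (-1 + 4i), (-1 - 4i)}.
Expanding the product yields: p(z) = z^3 + 5·z^2 + 23·z + 51.
Note conjugate pairs combine to real quadratics: (z − (-1+4i))(z − (-1−4i)) = z² + 2z + 17.
The resulting polynomial has degree 3 and real coefficients as required.

p(z) = z^3 + 5·z^2 + 23·z + 51.


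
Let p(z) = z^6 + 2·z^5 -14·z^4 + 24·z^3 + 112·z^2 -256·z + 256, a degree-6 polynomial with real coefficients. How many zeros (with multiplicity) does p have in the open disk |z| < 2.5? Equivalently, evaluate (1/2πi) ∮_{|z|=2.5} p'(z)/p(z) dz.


The zeros of p are: (1 + 1i), (1 - 1i), (2 + 2i), (2 - 2i), -4, -4.
Their magnitudes are: 1.414, 1.414, 2.828, 2.828, 4, 4.
Zeros with |z| < R = 2.5: (1 + 1i), (1 - 1i).
Count = 2.
By the argument principle, (1/2πi) ∮_{|z|=R} p'(z)/p(z) dz equals exactly this count.

Number of zeros inside |z| < 2.5: 2.


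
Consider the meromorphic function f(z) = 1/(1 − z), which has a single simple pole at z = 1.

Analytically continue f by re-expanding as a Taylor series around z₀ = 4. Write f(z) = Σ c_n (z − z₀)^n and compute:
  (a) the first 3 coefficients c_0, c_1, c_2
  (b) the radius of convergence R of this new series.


Let w = z − z₀, so z = z₀ + w.
Then 1 − z = 1 − (z₀ + w) = (1 − z₀) − w = -3 − w.
f(z) = 1/(-3 − w) = (1/(-3)) · 1/(1 − w/(-3)) = Σ_{n≥0} w^n / (-3)^(n+1).
So c_n = 1/(-3)^(n+1):
  c_0 = 1/(-3)^1 = -1/3.
  c_1 = 1/(-3)^2 = 1/9.
  c_2 = 1/(-3)^3 = -1/27.
The series is valid for |w/d| < 1, i.e. |z − z₀| < |d|.
Radius of convergence: R = |1 − z₀| = |-3| = 3 (distance from z₀ to the singularity z = 1).

c_0 = -1/3, c_1 = 1/9, c_2 = -1/27; R = 3.


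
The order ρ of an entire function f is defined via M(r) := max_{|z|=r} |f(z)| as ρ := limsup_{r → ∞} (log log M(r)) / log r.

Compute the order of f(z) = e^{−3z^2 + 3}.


|e^{−3z^2 + 3}| = e^{Re(-3·z^2) + 3} ≤ e^{3|z|^2 + 3} = e^{3r^2 + 3} on |z| = r, so ρ ≤ 2. Choosing z on |z|=r so that -3·z^2 is real positive (always possible by picking arg z appropriately) gives |f(z)| = e^{3r^2 + 3}, matching the bound. The additive constant 3 does not affect log log M(r) ~ 2·log r. Hence ρ = 2.
Therefore ρ = 2.

Order ρ = 2.


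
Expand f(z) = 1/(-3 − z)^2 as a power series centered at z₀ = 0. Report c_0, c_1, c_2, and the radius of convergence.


Let w = z − z₀, so z = z₀ + w.
Then -3 − z = -3 − (z₀ + w) = (-3 − z₀) − w = -3 − w.
f(z) = 1/(-3 − w)^2 = (1/(-3)^2) · (1 − w/(-3))^{−2}.
By the binomial series (1−u)^{−2} = Σ_{n≥0} C(n+1, 1) u^n for |u|<1, with u = w/(-3):
  c_n = C(n+1, 1) / (-3)^(n+2).
  c_0 = 1/(-3)^2 = 1/9.
  c_1 = 2/(-3)^3 = -2/27.
  c_2 = 3/(-3)^4 = 1/27.
The series is valid for |w/d| < 1, i.e. |z − z₀| < |d|.
Radius of convergence: R = |-3 − z₀| = |-3| = 3 (distance from z₀ to the singularity z = -3).

c_0 = 1/9, c_1 = -2/27, c_2 = 1/27; R = 3.


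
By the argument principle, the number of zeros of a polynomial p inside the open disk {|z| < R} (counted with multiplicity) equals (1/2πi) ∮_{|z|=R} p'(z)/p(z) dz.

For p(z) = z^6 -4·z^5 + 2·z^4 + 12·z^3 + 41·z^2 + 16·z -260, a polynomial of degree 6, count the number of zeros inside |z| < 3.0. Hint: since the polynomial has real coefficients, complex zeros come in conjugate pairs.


The zeros of p are: 2, (-1 + 2i), (-1 - 2i), (3 + 2i), (3 - 2i), -2.
Their magnitudes are: 2, 2.236, 2.236, 3.606, 3.606, 2.
Zeros with |z| < R = 3.0: 2, (-1 + 2i), (-1 - 2i), -2.
Count = 4.
By the argument principle, (1/2πi) ∮_{|z|=R} p'(z)/p(z) dz equals exactly this count.

Number of zeros inside |z| < 3.0: 4.


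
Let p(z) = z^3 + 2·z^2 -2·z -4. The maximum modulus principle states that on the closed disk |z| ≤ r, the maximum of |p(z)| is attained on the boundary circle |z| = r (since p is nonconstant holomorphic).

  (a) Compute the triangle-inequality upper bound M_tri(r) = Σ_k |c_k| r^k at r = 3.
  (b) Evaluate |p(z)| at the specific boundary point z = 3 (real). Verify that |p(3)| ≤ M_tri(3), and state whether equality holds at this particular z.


Coefficients: c_0 = -4, c_1 = -2, c_2 = 2, c_3 = 1. Radius r = 3.
Part (a). Triangle bound: M_tri(r) = Σ_k |c_k| r^k
  = |-4|·3^0 + |-2|·3^1 + |2|·3^2 + |1|·3^3
  = 4 + 6 + 18 + 27 = 55.
This bounds M(r) := max_{|z|=r} |p(z)| from above; equality holds iff all terms c_k z^k can be made to align in phase at a single z on |z|=r.
Part (b). At z = 3 (real, on the circle |z| = r):
  p(3) = (-4)·3^0 + (-2)·3^1 + (2)·3^2 + (1)·3^3 = 35.
  |p(3)| = 35.
Check: |p(3)| = 35 ≤ 55 = M_tri(3). ✓ Equality does not hold at z = 3 (the coefficients have mixed signs, so the terms do not all align in phase there).

M_tri(3) = 55; |p(3)| = 35; equality at z=3: no.


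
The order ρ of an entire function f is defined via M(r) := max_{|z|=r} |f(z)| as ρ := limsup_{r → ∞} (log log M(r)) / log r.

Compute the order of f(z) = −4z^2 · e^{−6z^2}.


M(r) = max_{|z|=r} |-4|·|z|^2·|e^{−6z^2}| = 4·r^2 · e^{6r^2} (the factors attain their maxima compatibly on |z|=r). Then log M(r) = log 4 + 2·log r + 6r^2, dominated by the last term, so log log M(r) ~ 2·log r. The polynomial factor -4z^2 contributes only a log r term and does not affect the order. ρ = 2.
Therefore ρ = 2.

Order ρ = 2.


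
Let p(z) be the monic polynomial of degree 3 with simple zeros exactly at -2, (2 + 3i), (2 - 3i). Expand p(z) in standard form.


The polynomial is p(z) = ∏_{α ∈ S} (z − α), where S = {-2, (2 + 3i), (2 - 3i)}.
Expanding the product yields: p(z) = z^3 -2·z^2 + 5·z + 26.
Note conjugate pairs combine to real quadratics: (z − (2+3i))(z − (2−3i)) = z² − 4z + 13.
The resulting polynomial has degree 3 and real coefficients as required.

p(z) = z^3 -2·z^2 + 5·z + 26.


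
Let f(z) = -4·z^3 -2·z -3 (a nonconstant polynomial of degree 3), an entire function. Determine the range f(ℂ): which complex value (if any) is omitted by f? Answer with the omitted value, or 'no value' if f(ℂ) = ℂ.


Little Picard bounds the complement of f(ℂ) to at most one point.
For every w ∈ ℂ, the equation p(z) − w = 0 is a nonconstant polynomial in z and hence has at least one root by the fundamental theorem of algebra. So p is surjective onto ℂ, omitting no value.

Omitted value: no value.


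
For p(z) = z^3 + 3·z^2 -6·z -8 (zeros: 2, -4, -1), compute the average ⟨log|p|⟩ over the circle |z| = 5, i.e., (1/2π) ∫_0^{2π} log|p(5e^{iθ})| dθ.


Zeros: -4, -1, 2; r = 5.
Inside |z| < r: -4, -1, 2. Outside (|z| ≥ r): ∅.
p(0) = -8, so log|p(0)| = log(8) = 2.0794.
Apply Jensen: I(r) = log|p(0)| + Σ_k log(r/|z_k|), summed over zeros inside |z| < r.
  log(r/|z_k|) for z_k = 2: log(5/2) = 0.9163
  log(r/|z_k|) for z_k = -4: log(5/4) = 0.2231
  log(r/|z_k|) for z_k = -1: log(5/1) = 1.6094
Sum over inside zeros: 2.7489.
I(r) = log|p(0)| + (inside sum) = 2.0794 + 2.7489 = 4.8283.
Closed form (all zeros inside, monic): I(r) = n·log(r) = 3·log(5) = 4.8283. ✓

I(r) ≈ 4.8283.


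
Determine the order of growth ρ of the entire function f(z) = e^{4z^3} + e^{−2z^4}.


Each summand is entire of order 3 and 4 respectively (as in the single-exponential case). The order of a sum is at most the max of the orders, so ρ ≤ 4. For the lower bound: on |z|=r choose arg z so that -2z^4 is real positive; then |e^{-2z^4}| = e^{2r^4} while |e^{4z^3}| ≤ e^{4r^3} = o(e^{2r^4}). So |f| ≥ e^{2r^4}(1 − o(1)) and ρ ≥ 4. Hence ρ = max(3, 4) = 4.
Therefore ρ = 4.

Order ρ = 4.


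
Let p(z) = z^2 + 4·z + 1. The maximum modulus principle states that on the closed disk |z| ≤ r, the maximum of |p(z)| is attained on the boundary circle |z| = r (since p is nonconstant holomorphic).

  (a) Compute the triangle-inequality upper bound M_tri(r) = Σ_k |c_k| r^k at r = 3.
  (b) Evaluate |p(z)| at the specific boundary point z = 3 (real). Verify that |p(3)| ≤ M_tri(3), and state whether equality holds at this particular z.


Coefficients: c_0 = 1, c_1 = 4, c_2 = 1. Radius r = 3.
Part (a). Triangle bound: M_tri(r) = Σ_k |c_k| r^k
  = |1|·3^0 + |4|·3^1 + |1|·3^2
  = 1 + 12 + 9 = 22.
This bounds M(r) := max_{|z|=r} |p(z)| from above; equality holds iff all terms c_k z^k can be made to align in phase at a single z on |z|=r.
Part (b). At z = 3 (real, on the circle |z| = r):
  p(3) = (1)·3^0 + (4)·3^1 + (1)·3^2 = 22.
  |p(3)| = 22.
Since all nonzero coefficients share the same sign, |p(3)| = 22 = M_tri(3); the triangle bound is attained at z = 3, so in fact M(r) = 22.

M_tri(3) = 22; |p(3)| = 22; equality at z=3: yes.


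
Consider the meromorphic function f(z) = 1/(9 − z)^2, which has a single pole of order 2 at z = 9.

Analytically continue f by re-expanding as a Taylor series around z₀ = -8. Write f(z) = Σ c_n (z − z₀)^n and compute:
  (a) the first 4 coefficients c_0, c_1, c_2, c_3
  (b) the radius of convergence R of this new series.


Let w = z − z₀, so z = z₀ + w.
Then 9 − z = 9 − (z₀ + w) = (9 − z₀) − w = 17 − w.
f(z) = 1/(17 − w)^2 = (1/(17)^2) · (1 − w/(17))^{−2}.
By the binomial series (1−u)^{−2} = Σ_{n≥0} C(n+1, 1) u^n for |u|<1, with u = w/(17):
  c_n = C(n+1, 1) / (17)^(n+2).
  c_0 = 1/(17)^2 = 1/289.
  c_1 = 2/(17)^3 = 2/4913.
  c_2 = 3/(17)^4 = 3/83521.
  c_3 = 4/(17)^5 = 4/1419857.
The series is valid for |w/d| < 1, i.e. |z − z₀| < |d|.
Radius of convergence: R = |9 − z₀| = |17| = 17 (distance from z₀ to the singularity z = 9).

c_0 = 1/289, c_1 = 2/4913, c_2 = 3/83521, c_3 = 4/1419857; R = 17.


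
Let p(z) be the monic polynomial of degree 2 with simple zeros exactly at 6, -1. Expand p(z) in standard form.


The polynomial is p(z) = ∏_{α ∈ S} (z − α), where S = {6, -1}.
Expanding the product yields: p(z) = z^2 -5·z -6.
The resulting polynomial has degree 2 and real coefficients as required.

p(z) = z^2 -5·z -6.


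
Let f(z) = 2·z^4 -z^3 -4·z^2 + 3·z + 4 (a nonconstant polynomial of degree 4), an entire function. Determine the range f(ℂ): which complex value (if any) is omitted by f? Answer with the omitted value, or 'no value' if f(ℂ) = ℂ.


Little Picard bounds the complement of f(ℂ) to at most one point.
For every w ∈ ℂ, the equation p(z) − w = 0 is a nonconstant polynomial in z and hence has at least one root by the fundamental theorem of algebra. So p is surjective onto ℂ, omitting no value.

Omitted value: no value.


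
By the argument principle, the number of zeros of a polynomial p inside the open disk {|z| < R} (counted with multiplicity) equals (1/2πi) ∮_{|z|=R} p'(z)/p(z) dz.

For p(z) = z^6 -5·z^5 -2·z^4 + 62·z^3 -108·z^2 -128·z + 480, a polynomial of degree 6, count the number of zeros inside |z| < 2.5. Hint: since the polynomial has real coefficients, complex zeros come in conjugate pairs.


The zeros of p are: (2 + 2i), (2 - 2i), -2, (3 + 1i), (3 - 1i), -3.
Their magnitudes are: 2.828, 2.828, 2, 3.162, 3.162, 3.
Zeros with |z| < R = 2.5: -2.
Count = 1.
By the argument principle, (1/2πi) ∮_{|z|=R} p'(z)/p(z) dz equals exactly this count.

Number of zeros inside |z| < 2.5: 1.


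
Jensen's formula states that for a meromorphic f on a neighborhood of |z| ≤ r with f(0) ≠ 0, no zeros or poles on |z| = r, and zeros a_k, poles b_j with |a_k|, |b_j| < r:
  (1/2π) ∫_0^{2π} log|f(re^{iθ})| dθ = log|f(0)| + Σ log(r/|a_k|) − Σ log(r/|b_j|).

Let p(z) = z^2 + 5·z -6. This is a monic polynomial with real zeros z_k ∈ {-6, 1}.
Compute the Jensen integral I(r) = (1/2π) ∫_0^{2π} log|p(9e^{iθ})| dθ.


Zeros: -6, 1; r = 9.
Inside |z| < r: -6, 1. Outside (|z| ≥ r): ∅.
p(0) = -6, so log|p(0)| = log(6) = 1.7918.
Apply Jensen: I(r) = log|p(0)| + Σ_k log(r/|z_k|), summed over zeros inside |z| < r.
  log(r/|z_k|) for z_k = -6: log(9/6) = 0.4055
  log(r/|z_k|) for z_k = 1: log(9/1) = 2.1972
Sum over inside zeros: 2.6027.
I(r) = log|p(0)| + (inside sum) = 1.7918 + 2.6027 = 4.3944.
Closed form (all zeros inside, monic): I(r) = n·log(r) = 2·log(9) = 4.3944. ✓

I(r) ≈ 4.3944.


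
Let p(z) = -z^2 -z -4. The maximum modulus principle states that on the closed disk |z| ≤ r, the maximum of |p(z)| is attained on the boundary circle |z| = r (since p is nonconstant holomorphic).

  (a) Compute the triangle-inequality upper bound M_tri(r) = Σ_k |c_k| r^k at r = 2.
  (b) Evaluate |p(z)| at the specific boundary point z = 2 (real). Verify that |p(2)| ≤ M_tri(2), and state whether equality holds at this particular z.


Coefficients: c_0 = -4, c_1 = -1, c_2 = -1. Radius r = 2.
Part (a). Triangle bound: M_tri(r) = Σ_k |c_k| r^k
  = |-4|·2^0 + |-1|·2^1 + |-1|·2^2
  = 4 + 2 + 4 = 10.
This bounds M(r) := max_{|z|=r} |p(z)| from above; equality holds iff all terms c_k z^k can be made to align in phase at a single z on |z|=r.
Part (b). At z = 2 (real, on the circle |z| = r):
  p(2) = (-4)·2^0 + (-1)·2^1 + (-1)·2^2 = -10.
  |p(2)| = 10.
Since all nonzero coefficients share the same sign, |p(2)| = 10 = M_tri(2); the triangle bound is attained at z = 2, so in fact M(r) = 10.

M_tri(2) = 10; |p(2)| = 10; equality at z=2: yes.


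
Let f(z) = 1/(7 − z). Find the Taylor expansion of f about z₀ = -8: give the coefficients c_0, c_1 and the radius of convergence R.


Let w = z − z₀, so z = z₀ + w.
Then 7 − z = 7 − (z₀ + w) = (7 − z₀) − w = 15 − w.
f(z) = 1/(15 − w) = (1/(15)) · 1/(1 − w/(15)) = Σ_{n≥0} w^n / (15)^(n+1).
So c_n = 1/(15)^(n+1):
  c_0 = 1/(15)^1 = 1/15.
  c_1 = 1/(15)^2 = 1/225.
The series is valid for |w/d| < 1, i.e. |z − z₀| < |d|.
Radius of convergence: R = |7 − z₀| = |15| = 15 (distance from z₀ to the singularity z = 7).

c_0 = 1/15, c_1 = 1/225; R = 15.


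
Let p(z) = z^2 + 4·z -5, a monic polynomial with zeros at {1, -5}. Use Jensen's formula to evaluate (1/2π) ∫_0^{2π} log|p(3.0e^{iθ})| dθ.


Zeros: -5, 1; r = 3.0.
Inside |z| < r: 1. Outside (|z| ≥ r): -5.
p(0) = -5, so log|p(0)| = log(5) = 1.6094.
Apply Jensen: I(r) = log|p(0)| + Σ_k log(r/|z_k|), summed over zeros inside |z| < r.
  log(r/|z_k|) for z_k = 1: log(3.0/1) = 1.0986
  Outside zeros (-5) contribute nothing to the Jensen sum.
Sum over inside zeros: 1.0986.
I(r) = log|p(0)| + (inside sum) = 1.6094 + 1.0986 = 2.7081.
Note: since some zeros are outside |z| ≤ r, the simplified n·log(r) form does NOT apply — only the inside zeros contribute.

I(r) ≈ 2.7081.


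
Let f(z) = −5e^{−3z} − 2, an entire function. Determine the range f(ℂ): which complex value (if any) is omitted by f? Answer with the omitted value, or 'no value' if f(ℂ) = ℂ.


Little Picard bounds the complement of f(ℂ) to at most one point.
e^{−3z} is never zero on ℂ, so -5·e^{−3z} takes every value in ℂ ∖ {0}. Adding -2 shifts the range to ℂ ∖ {-2}. Thus f omits exactly the value -2.

Omitted value: -2.


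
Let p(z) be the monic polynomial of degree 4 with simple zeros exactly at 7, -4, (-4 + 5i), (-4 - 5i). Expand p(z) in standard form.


The polynomial is p(z) = ∏_{α ∈ S} (z − α), where S = {7, -4, (-4 + 5i), (-4 - 5i)}.
Expanding the product yields: p(z) = z^4 + 5·z^3 -11·z^2 -347·z -1148.
Note conjugate pairs combine to real quadratics: (z − (-4+5i))(z − (-4−5i)) = z² + 8z + 41.
The resulting polynomial has degree 4 and real coefficients as required.

p(z) = z^4 + 5·z^3 -11·z^2 -347·z -1148.


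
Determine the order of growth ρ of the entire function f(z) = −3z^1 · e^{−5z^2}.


M(r) = max_{|z|=r} |-3|·|z|^1·|e^{−5z^2}| = 3·r^1 · e^{5r^2} (the factors attain their maxima compatibly on |z|=r). Then log M(r) = log 3 + 1·log r + 5r^2, dominated by the last term, so log log M(r) ~ 2·log r. The polynomial factor -3z^1 contributes only a log r term and does not affect the order. ρ = 2.
Therefore ρ = 2.

Order ρ = 2.


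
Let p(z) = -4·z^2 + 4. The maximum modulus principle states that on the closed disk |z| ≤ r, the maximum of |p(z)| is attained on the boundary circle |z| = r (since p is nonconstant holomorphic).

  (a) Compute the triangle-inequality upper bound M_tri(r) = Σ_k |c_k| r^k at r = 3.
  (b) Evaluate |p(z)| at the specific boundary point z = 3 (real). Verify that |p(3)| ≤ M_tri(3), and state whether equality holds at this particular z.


Coefficients: c_0 = 4, c_1 = 0, c_2 = -4. Radius r = 3.
Part (a). Triangle bound: M_tri(r) = Σ_k |c_k| r^k
  = |4|·3^0 + |0|·3^1 + |-4|·3^2
  = 4 + 0 + 36 = 40.
This bounds M(r) := max_{|z|=r} |p(z)| from above; equality holds iff all terms c_k z^k can be made to align in phase at a single z on |z|=r.
Part (b). At z = 3 (real, on the circle |z| = r):
  p(3) = (4)·3^0 + (0)·3^1 + (-4)·3^2 = -32.
  |p(3)| = 32.
Check: |p(3)| = 32 ≤ 40 = M_tri(3). ✓ Equality does not hold at z = 3 (the coefficients have mixed signs, so the terms do not all align in phase there).

M_tri(3) = 40; |p(3)| = 32; equality at z=3: no.


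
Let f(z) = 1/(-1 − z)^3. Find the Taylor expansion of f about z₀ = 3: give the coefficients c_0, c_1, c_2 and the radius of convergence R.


Let w = z − z₀, so z = z₀ + w.
Then -1 − z = -1 − (z₀ + w) = (-1 − z₀) − w = -4 − w.
f(z) = 1/(-4 − w)^3 = (1/(-4)^3) · (1 − w/(-4))^{−3}.
By the binomial series (1−u)^{−3} = Σ_{n≥0} C(n+2, 2) u^n for |u|<1, with u = w/(-4):
  c_n = C(n+2, 2) / (-4)^(n+3).
  c_0 = 1/(-4)^3 = -1/64.
  c_1 = 3/(-4)^4 = 3/256.
  c_2 = 6/(-4)^5 = -3/512.
The series is valid for |w/d| < 1, i.e. |z − z₀| < |d|.
Radius of convergence: R = |-1 − z₀| = |-4| = 4 (distance from z₀ to the singularity z = -1).

c_0 = -1/64, c_1 = 3/256, c_2 = -3/512; R = 4.


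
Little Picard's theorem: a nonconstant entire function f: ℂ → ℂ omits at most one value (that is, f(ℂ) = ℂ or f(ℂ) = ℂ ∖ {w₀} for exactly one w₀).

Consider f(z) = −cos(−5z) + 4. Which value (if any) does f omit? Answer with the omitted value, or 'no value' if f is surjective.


Little Picard bounds the complement of f(ℂ) to at most one point.
cos is entire and surjective onto ℂ: for every w ∈ ℂ, cos(ζ) = w has a solution ζ ∈ ℂ (e.g., via the complex inverse arccos). With ζ = −5z this gives z = ζ/(-5). Then -1·cos(−5z) takes every value in -1·ℂ = ℂ, and adding 4 is a bijection of ℂ. So f is surjective and omits no value. (Note: only on the real line is cos bounded by [−1, 1].)

Omitted value: no value.


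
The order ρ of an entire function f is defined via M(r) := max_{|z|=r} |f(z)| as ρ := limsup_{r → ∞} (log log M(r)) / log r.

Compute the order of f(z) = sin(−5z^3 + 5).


Write sin(w) = (e^{iw} ± e^{−iw})/(2 or 2i), so |sin(w)| ≤ e^{|w|}. With w = −5z^3 + 5, |w| ≤ 5r^3 + 5 on |z|=r, giving M(r) ≤ e^{5r^3 + 5} and ρ ≤ 3. For the lower bound, choose z on |z|=r with -5z^3 purely imaginary of modulus 5r^3; then |sin(−5z^3 + 5)| grows like e^{5r^3}/2, so ρ ≥ 3. Hence ρ = 3.
Therefore ρ = 3.

Order ρ = 3.


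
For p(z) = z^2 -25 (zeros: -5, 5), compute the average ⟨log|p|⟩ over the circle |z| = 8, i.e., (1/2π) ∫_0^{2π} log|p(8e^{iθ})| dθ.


Zeros: -5, 5; r = 8.
Inside |z| < r: -5, 5. Outside (|z| ≥ r): ∅.
p(0) = -25, so log|p(0)| = log(25) = 3.2189.
Apply Jensen: I(r) = log|p(0)| + Σ_k log(r/|z_k|), summed over zeros inside |z| < r.
  log(r/|z_k|) for z_k = -5: log(8/5) = 0.4700
  log(r/|z_k|) for z_k = 5: log(8/5) = 0.4700
Sum over inside zeros: 0.9400.
I(r) = log|p(0)| + (inside sum) = 3.2189 + 0.9400 = 4.1589.
Closed form (all zeros inside, monic): I(r) = n·log(r) = 2·log(8) = 4.1589. ✓

I(r) ≈ 4.1589.


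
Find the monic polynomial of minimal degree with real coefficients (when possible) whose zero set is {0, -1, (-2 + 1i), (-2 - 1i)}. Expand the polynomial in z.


The polynomial is p(z) = ∏_{α ∈ S} (z − α), where S = {0, -1, (-2 + 1i), (-2 - 1i)}.
Expanding the product yields: p(z) = z^4 + 5·z^3 + 9·z^2 + 5·z.
Note conjugate pairs combine to real quadratics: (z − (-2+1i))(z − (-2−1i)) = z² + 4z + 5.
The resulting polynomial has degree 4 and real coefficients as required.

p(z) = z^4 + 5·z^3 + 9·z^2 + 5·z.


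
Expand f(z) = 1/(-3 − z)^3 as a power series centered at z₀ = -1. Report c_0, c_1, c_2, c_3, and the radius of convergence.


Let w = z − z₀, so z = z₀ + w.
Then -3 − z = -3 − (z₀ + w) = (-3 − z₀) − w = -2 − w.
f(z) = 1/(-2 − w)^3 = (1/(-2)^3) · (1 − w/(-2))^{−3}.
By the binomial series (1−u)^{−3} = Σ_{n≥0} C(n+2, 2) u^n for |u|<1, with u = w/(-2):
  c_n = C(n+2, 2) / (-2)^(n+3).
  c_0 = 1/(-2)^3 = -1/8.
  c_1 = 3/(-2)^4 = 3/16.
  c_2 = 6/(-2)^5 = -3/16.
  c_3 = 10/(-2)^6 = 5/32.
The series is valid for |w/d| < 1, i.e. |z − z₀| < |d|.
Radius of convergence: R = |-3 − z₀| = |-2| = 2 (distance from z₀ to the singularity z = -3).

c_0 = -1/8, c_1 = 3/16, c_2 = -3/16, c_3 = 5/32; R = 2.


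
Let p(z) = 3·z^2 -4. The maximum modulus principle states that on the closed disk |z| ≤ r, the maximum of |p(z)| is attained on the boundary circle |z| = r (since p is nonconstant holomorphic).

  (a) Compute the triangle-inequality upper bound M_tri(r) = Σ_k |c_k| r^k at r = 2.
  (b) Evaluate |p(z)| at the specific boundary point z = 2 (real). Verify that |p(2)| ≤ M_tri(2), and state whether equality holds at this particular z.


Coefficients: c_0 = -4, c_1 = 0, c_2 = 3. Radius r = 2.
Part (a). Triangle bound: M_tri(r) = Σ_k |c_k| r^k
  = |-4|·2^0 + |0|·2^1 + |3|·2^2
  = 4 + 0 + 12 = 16.
This bounds M(r) := max_{|z|=r} |p(z)| from above; equality holds iff all terms c_k z^k can be made to align in phase at a single z on |z|=r.
Part (b). At z = 2 (real, on the circle |z| = r):
  p(2) = (-4)·2^0 + (0)·2^1 + (3)·2^2 = 8.
  |p(2)| = 8.
Check: |p(2)| = 8 ≤ 16 = M_tri(2). ✓ Equality does not hold at z = 2 (the coefficients have mixed signs, so the terms do not all align in phase there).

M_tri(2) = 16; |p(2)| = 8; equality at z=2: no.


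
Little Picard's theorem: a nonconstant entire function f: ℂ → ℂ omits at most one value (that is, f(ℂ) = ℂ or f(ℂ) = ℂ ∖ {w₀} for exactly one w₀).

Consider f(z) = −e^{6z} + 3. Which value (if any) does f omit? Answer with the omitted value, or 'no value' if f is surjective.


Little Picard bounds the complement of f(ℂ) to at most one point.
e^{6z} is never zero on ℂ, so -1·e^{6z} takes every value in ℂ ∖ {0}. Adding 3 shifts the range to ℂ ∖ {3}. Thus f omits exactly the value 3.

Omitted value: 3.


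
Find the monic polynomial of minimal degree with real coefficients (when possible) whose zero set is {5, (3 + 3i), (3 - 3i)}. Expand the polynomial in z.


The polynomial is p(z) = ∏_{α ∈ S} (z − α), where S = {5, (3 + 3i), (3 - 3i)}.
Expanding the product yields: p(z) = z^3 -11·z^2 + 48·z -90.
Note conjugate pairs combine to real quadratics: (z − (3+3i))(z − (3−3i)) = z² − 6z + 18.
The resulting polynomial has degree 3 and real coefficients as required.

p(z) = z^3 -11·z^2 + 48·z -90.


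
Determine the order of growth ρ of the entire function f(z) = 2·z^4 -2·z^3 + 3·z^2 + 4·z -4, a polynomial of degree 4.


|f(z)| ≤ Σ|c_k|·r^k = O(r^4) as r → ∞. Polynomial growth is O(e^{r^ε}) for every ε > 0 (since r^4/e^{r^ε} → 0), so ρ ≤ ε for all ε > 0, i.e. ρ = 0. Every nonconstant polynomial has order 0.
Therefore ρ = 0.

Order ρ = 0.


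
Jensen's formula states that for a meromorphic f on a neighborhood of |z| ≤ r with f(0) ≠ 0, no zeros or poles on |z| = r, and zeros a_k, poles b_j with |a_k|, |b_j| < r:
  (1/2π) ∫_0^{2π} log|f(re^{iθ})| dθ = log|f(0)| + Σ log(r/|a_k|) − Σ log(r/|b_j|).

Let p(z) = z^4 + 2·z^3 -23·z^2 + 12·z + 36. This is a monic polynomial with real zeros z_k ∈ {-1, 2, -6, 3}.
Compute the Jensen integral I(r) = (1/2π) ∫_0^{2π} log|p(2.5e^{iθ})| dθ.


Zeros: -6, -1, 2, 3; r = 2.5.
Inside |z| < r: -1, 2. Outside (|z| ≥ r): -6, 3.
p(0) = 36, so log|p(0)| = log(36) = 3.5835.
Apply Jensen: I(r) = log|p(0)| + Σ_k log(r/|z_k|), summed over zeros inside |z| < r.
  log(r/|z_k|) for z_k = -1: log(2.5/1) = 0.9163
  log(r/|z_k|) for z_k = 2: log(2.5/2) = 0.2231
  Outside zeros (-6, 3) contribute nothing to the Jensen sum.
Sum over inside zeros: 1.1394.
I(r) = log|p(0)| + (inside sum) = 3.5835 + 1.1394 = 4.7230.
Note: since some zeros are outside |z| ≤ r, the simplified n·log(r) form does NOT apply — only the inside zeros contribute.

I(r) ≈ 4.7230.


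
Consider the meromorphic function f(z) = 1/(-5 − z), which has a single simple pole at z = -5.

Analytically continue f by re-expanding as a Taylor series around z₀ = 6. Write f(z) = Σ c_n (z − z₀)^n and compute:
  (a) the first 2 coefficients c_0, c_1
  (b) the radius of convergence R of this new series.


Let w = z − z₀, so z = z₀ + w.
Then -5 − z = -5 − (z₀ + w) = (-5 − z₀) − w = -11 − w.
f(z) = 1/(-11 − w) = (1/(-11)) · 1/(1 − w/(-11)) = Σ_{n≥0} w^n / (-11)^(n+1).
So c_n = 1/(-11)^(n+1):
  c_0 = 1/(-11)^1 = -1/11.
  c_1 = 1/(-11)^2 = 1/121.
The series is valid for |w/d| < 1, i.e. |z − z₀| < |d|.
Radius of convergence: R = |-5 − z₀| = |-11| = 11 (distance from z₀ to the singularity z = -5).

c_0 = -1/11, c_1 = 1/121; R = 11.


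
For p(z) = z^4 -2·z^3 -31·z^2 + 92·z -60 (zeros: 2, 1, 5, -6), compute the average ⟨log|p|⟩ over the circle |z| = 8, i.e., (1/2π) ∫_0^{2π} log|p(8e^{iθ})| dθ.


Zeros: -6, 1, 2, 5; r = 8.
Inside |z| < r: -6, 1, 2, 5. Outside (|z| ≥ r): ∅.
p(0) = -60, so log|p(0)| = log(60) = 4.0943.
Apply Jensen: I(r) = log|p(0)| + Σ_k log(r/|z_k|), summed over zeros inside |z| < r.
  log(r/|z_k|) for z_k = 2: log(8/2) = 1.3863
  log(r/|z_k|) for z_k = 1: log(8/1) = 2.0794
  log(r/|z_k|) for z_k = 5: log(8/5) = 0.4700
  log(r/|z_k|) for z_k = -6: log(8/6) = 0.2877
Sum over inside zeros: 4.2234.
I(r) = log|p(0)| + (inside sum) = 4.0943 + 4.2234 = 8.3178.
Closed form (all zeros inside, monic): I(r) = n·log(r) = 4·log(8) = 8.3178. ✓

I(r) ≈ 8.3178.


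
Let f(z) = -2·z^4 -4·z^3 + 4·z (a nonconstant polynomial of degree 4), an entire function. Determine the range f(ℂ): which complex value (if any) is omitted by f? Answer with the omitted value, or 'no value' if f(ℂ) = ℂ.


Little Picard bounds the complement of f(ℂ) to at most one point.
For every w ∈ ℂ, the equation p(z) − w = 0 is a nonconstant polynomial in z and hence has at least one root by the fundamental theorem of algebra. So p is surjective onto ℂ, omitting no value.

Omitted value: no value.


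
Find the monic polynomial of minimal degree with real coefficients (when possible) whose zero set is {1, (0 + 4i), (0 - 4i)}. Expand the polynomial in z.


The polynomial is p(z) = ∏_{α ∈ S} (z − α), where S = {1, (0 + 4i), (0 - 4i)}.
Expanding the product yields: p(z) = z^3 -z^2 + 16·z -16.
Note conjugate pairs combine to real quadratics: (z − (0+4i))(z − (0−4i)) = z² + 16.
The resulting polynomial has degree 3 and real coefficients as required.

p(z) = z^3 -z^2 + 16·z -16.


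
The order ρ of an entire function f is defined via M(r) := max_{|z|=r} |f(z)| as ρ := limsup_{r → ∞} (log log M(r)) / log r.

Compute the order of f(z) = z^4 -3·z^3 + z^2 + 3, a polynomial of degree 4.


|f(z)| ≤ Σ|c_k|·r^k = O(r^4) as r → ∞. Polynomial growth is O(e^{r^ε}) for every ε > 0 (since r^4/e^{r^ε} → 0), so ρ ≤ ε for all ε > 0, i.e. ρ = 0. Every nonconstant polynomial has order 0.
Therefore ρ = 0.

Order ρ = 0.


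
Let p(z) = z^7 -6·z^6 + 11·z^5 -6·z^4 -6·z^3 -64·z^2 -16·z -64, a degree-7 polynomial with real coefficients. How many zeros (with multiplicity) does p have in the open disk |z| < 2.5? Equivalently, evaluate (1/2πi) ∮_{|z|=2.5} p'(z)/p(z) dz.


The zeros of p are: (0 + 1i), (0 - 1i), 4, (-1 + 1i), (-1 - 1i), (2 + 2i), (2 - 2i).
Their magnitudes are: 1, 1, 4, 1.414, 1.414, 2.828, 2.828.
Zeros with |z| < R = 2.5: (0 + 1i), (0 - 1i), (-1 + 1i), (-1 - 1i).
Count = 4.
By the argument principle, (1/2πi) ∮_{|z|=R} p'(z)/p(z) dz equals exactly this count.

Number of zeros inside |z| < 2.5: 4.
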